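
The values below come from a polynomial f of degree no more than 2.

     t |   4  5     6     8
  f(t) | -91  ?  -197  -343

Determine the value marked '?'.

The 3 known points determine the degree-2 polynomial uniquely.
Write f(t) = at^2 + bt + c. Substituting each data point gives a linear system:
  16a + 4b + c = -91
  36a + 6b + c = -197
  64a + 8b + c = -343
Solving the system yields a = -5, b = -3, c = 1.
So f(t) = -5t² - 3t + 1.
Then f(5) = -139.

-139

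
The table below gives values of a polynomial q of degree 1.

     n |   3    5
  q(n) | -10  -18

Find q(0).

Using the Lagrange interpolation formula with nodes 3, 5:
  L_0(n) = (n - 5) / -2
  L_1(n) = (n - 3) / 2
Then q(n) = -10·L_0(n) - 18·L_1(n).
Expanding and collecting terms gives q(n) = -4n + 2.
Evaluating at n = 0: q(0) = 2.

2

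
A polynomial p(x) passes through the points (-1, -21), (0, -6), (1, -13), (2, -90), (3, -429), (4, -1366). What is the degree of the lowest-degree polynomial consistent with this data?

Forward differences of the values at x = -1, 0, 1, 2, 3, 4:
  p  : -21  -6  -13  -90  -429  -1366
  Δ  : 15  -7  -77  -339  -937
  Δ^2: -22  -70  -262  -598
  Δ^3: -48  -192  -336
  Δ^4: -144  -144
  Δ^5: 0
The fourth differences are constant (-144) and nonzero, while all higher differences vanish, so the minimal degree is 4.

4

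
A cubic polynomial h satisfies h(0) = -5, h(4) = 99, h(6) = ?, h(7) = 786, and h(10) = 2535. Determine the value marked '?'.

463

The 4 known points determine the degree-3 polynomial uniquely.
Write h(n) = an^3 + bn^2 + cn + d. Substituting each data point gives a linear system:
  d = -5
  64a + 16b + 4c + d = 99
  343a + 49b + 7c + d = 786
  1000a + 100b + 10c + d = 2535
Solving the system yields a = 3, b = -4, c = -6, d = -5.
So h(n) = 3n^3 - 4n^2 - 6n - 5.
Then h(6) = 463.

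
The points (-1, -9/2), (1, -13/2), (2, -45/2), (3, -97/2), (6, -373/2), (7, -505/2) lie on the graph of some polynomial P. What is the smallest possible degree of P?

2

Divided differences on the nodes -1, 1, 2, 3, 6, 7:
  order 0: -9/2  -13/2  -45/2  -97/2  -373/2  -505/2
  order 1: -1  -16  -26  -46  -66
  order 2: -5  -5  -5  -5
  order 3: 0  0  0
  order 4: 0  0
  order 5: 0
The order-2 divided differences are all -5 (nonzero) and every higher order vanishes, so the data lies on a polynomial of degree exactly 2.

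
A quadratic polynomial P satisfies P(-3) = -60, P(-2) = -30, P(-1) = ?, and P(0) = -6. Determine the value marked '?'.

On equispaced nodes a degree-2 polynomial has vanishing third forward difference, so
  - P(-3) + 3·P(-2) - 3·P(-1) + P(0) = 0.
Substituting the known values and solving for P(-1):
  -3·P(-1) = 36
  P(-1) = -12.

-12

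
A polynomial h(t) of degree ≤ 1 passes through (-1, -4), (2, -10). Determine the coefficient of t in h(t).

-2

Write h(t) = at + b. Substituting each data point gives a linear system:
  -a + b = -4
  2a + b = -10
Solving the system yields a = -2, b = -6.
So h(t) = -2t - 6.
The leading coefficient is -2.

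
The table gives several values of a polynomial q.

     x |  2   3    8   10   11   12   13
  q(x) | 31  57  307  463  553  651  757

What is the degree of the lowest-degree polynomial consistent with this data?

Divided differences on the nodes 2, 3, 8, 10, 11, 12, 13:
  order 0: 31  57  307  463  553  651  757
  order 1: 26  50  78  90  98  106
  order 2: 4  4  4  4  4
  order 3: 0  0  0  0
  order 4: 0  0  0
  order 5: 0  0
  order 6: 0
The order-2 divided differences are all 4 (nonzero) and every higher order vanishes, so the data lies on a polynomial of degree exactly 2.

2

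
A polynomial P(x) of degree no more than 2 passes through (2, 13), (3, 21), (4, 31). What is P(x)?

Write P(x) = ax^2 + bx + c. Substituting each data point gives a linear system:
  4a + 2b + c = 13
  9a + 3b + c = 21
  16a + 4b + c = 31
Solving the system yields a = 1, b = 3, c = 3.
So P(x) = x^2 + 3x + 3.
Check: P(3) = 21. ✓

P(x) = x^2 + 3x + 3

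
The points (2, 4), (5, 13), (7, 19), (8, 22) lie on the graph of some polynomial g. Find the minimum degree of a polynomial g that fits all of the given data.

Divided differences on the nodes 2, 5, 7, 8:
  order 0: 4  13  19  22
  order 1: 3  3  3
  order 2: 0  0
  order 3: 0
The order-1 divided differences are all 3 (nonzero) and every higher order vanishes, so the data lies on a polynomial of degree exactly 1.

1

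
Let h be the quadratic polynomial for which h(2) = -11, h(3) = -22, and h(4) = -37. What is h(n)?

Write h(n) = an^2 + bn + c. Substituting each data point gives a linear system:
  4a + 2b + c = -11
  9a + 3b + c = -22
  16a + 4b + c = -37
Solving the system yields a = -2, b = -1, c = -1.
So h(n) = -2n^2 - n - 1.
Check: h(2) = -11. ✓

h(n) = -2n^2 - n - 1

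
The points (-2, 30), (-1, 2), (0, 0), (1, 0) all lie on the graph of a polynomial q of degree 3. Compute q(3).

Write q(u) = au^3 + bu^2 + cu + d. Substituting each data point gives a linear system:
  -8a + 4b - 2c + d = 30
  -a + b - c + d = 2
  d = 0
  a + b + c + d = 0
Solving the system yields a = -4, b = 1, c = 3, d = 0.
So q(u) = -4u³ + u² + 3u.
Then q(3) = -90.

-90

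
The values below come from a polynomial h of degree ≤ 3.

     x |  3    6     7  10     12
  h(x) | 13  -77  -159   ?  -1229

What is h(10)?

-645

The 4 known points determine the degree-3 polynomial uniquely.
Write h(x) = ax^3 + bx^2 + cx + d. Substituting each data point gives a linear system:
  27a + 9b + 3c + d = 13
  216a + 36b + 6c + d = -77
  343a + 49b + 7c + d = -159
  1728a + 144b + 12c + d = -1229
Solving the system yields a = -1, b = 3, c = 6, d = -5.
So h(x) = -x^3 + 3x^2 + 6x - 5.
Then h(10) = -645.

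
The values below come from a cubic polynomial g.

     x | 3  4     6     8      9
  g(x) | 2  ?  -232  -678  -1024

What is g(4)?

-34

The 4 known points determine the degree-3 polynomial uniquely.
Write g(x) = ax^3 + bx^2 + cx + d. Substituting each data point gives a linear system:
  27a + 9b + 3c + d = 2
  216a + 36b + 6c + d = -232
  512a + 64b + 8c + d = -678
  729a + 81b + 9c + d = -1024
Solving the system yields a = -2, b = 5, c = 3, d = 2.
So g(x) = -2x^3 + 5x^2 + 3x + 2.
Then g(4) = -34.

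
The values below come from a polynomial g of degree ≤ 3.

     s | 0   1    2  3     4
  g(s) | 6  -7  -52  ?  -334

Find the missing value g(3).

On equispaced nodes a degree-3 polynomial has vanishing fourth forward difference, so
  g(0) - 4·g(1) + 6·g(2) - 4·g(3) + g(4) = 0.
Substituting the known values and solving for g(3):
  -4·g(3) = 612
  g(3) = -153.

-153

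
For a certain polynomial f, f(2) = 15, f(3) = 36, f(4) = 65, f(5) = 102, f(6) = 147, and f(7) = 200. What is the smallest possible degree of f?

2

Forward differences of the values at s = 2, 3, 4, 5, 6, 7:
  f  : 15  36  65  102  147  200
  Δ  : 21  29  37  45  53
  Δ^2: 8  8  8  8
  Δ^3: 0  0  0
  Δ^4: 0  0
  Δ^5: 0
The second differences are constant (8) and nonzero, while all higher differences vanish, so the minimal degree is 2.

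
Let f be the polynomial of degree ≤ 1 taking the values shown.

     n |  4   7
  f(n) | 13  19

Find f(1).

7

Using the Lagrange interpolation formula with nodes 4, 7:
  L_0(n) = (n - 7) / -3
  L_1(n) = (n - 4) / 3
Then f(n) = 13·L_0(n) + 19·L_1(n).
Expanding and collecting terms gives f(n) = 2n + 5.
Evaluating at n = 1: f(1) = 7.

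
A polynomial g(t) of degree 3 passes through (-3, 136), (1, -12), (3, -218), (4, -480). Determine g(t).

g(t) = -6t^3 - 5t^2 - 5t + 4

Using the Lagrange interpolation formula with nodes -3, 1, 3, 4:
  L_0(t) = (t - 1)(t - 3)(t - 4) / -168
  L_1(t) = (t + 3)(t - 3)(t - 4) / 24
  L_2(t) = (t + 3)(t - 1)(t - 4) / -12
  L_3(t) = (t + 3)(t - 1)(t - 3) / 21
Then g(t) = 136·L_0(t) - 12·L_1(t) - 218·L_2(t) - 480·L_3(t).
Expanding and collecting terms gives g(t) = -6t^3 - 5t^2 - 5t + 4.
Check: g(1) = -12. ✓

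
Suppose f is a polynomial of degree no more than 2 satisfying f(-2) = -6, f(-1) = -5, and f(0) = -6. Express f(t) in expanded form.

f(t) = -t^2 - 2t - 6

Write f(t) = at^2 + bt + c. Substituting each data point gives a linear system:
  4a - 2b + c = -6
  a - b + c = -5
  c = -6
Solving the system yields a = -1, b = -2, c = -6.
So f(t) = -t² - 2t - 6.
Check: f(-1) = -5. ✓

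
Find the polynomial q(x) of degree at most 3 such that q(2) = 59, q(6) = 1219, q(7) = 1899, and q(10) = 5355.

q(x) = 5x^3 + 3x^2 + 6x - 5

Write q(x) = ax^3 + bx^2 + cx + d. Substituting each data point gives a linear system:
  8a + 4b + 2c + d = 59
  216a + 36b + 6c + d = 1219
  343a + 49b + 7c + d = 1899
  1000a + 100b + 10c + d = 5355
Solving the system yields a = 5, b = 3, c = 6, d = -5.
So q(x) = 5x^3 + 3x^2 + 6x - 5.
Check: q(6) = 1219. ✓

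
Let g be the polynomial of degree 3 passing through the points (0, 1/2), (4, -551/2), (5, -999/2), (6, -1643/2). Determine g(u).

g(u) = -3u^3 - 4u^2 - 5u + 1/2

Using the Lagrange interpolation formula with nodes 0, 4, 5, 6:
  L_0(u) = (u - 4)(u - 5)(u - 6) / -120
  L_1(u) = u(u - 5)(u - 6) / 8
  L_2(u) = u(u - 4)(u - 6) / -5
  L_3(u) = u(u - 4)(u - 5) / 12
Then g(u) = 1/2·L_0(u) - 551/2·L_1(u) - 999/2·L_2(u) - 1643/2·L_3(u).
Expanding and collecting terms gives g(u) = -3u^3 - 4u^2 - 5u + 1/2.
Check: g(0) = 1/2. ✓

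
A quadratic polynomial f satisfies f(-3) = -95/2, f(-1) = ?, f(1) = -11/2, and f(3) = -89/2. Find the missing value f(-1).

-13/2

On equispaced nodes a degree-2 polynomial has vanishing third forward difference, so
  - f(-3) + 3·f(-1) - 3·f(1) + f(3) = 0.
Substituting the known values and solving for f(-1):
  3·f(-1) = -39/2
  f(-1) = -13/2.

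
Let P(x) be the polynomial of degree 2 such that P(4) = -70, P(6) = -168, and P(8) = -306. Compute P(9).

Write P(x) = ax^2 + bx + c. Substituting each data point gives a linear system:
  16a + 4b + c = -70
  36a + 6b + c = -168
  64a + 8b + c = -306
Solving the system yields a = -5, b = 1, c = 6.
So P(x) = -5x^2 + x + 6.
Then P(9) = -390.

-390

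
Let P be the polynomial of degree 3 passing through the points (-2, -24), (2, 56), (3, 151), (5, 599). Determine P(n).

Using the Lagrange interpolation formula with nodes -2, 2, 3, 5:
  L_0(n) = (n - 2)(n - 3)(n - 5) / -140
  L_1(n) = (n + 2)(n - 3)(n - 5) / 12
  L_2(n) = (n + 2)(n - 2)(n - 5) / -10
  L_3(n) = (n + 2)(n - 2)(n - 3) / 42
Then P(n) = -24·L_0(n) + 56·L_1(n) + 151·L_2(n) + 599·L_3(n).
Expanding and collecting terms gives P(n) = 4n^3 + 3n^2 + 4n + 4.
Check: P(3) = 151. ✓

P(n) = 4n^3 + 3n^2 + 4n + 4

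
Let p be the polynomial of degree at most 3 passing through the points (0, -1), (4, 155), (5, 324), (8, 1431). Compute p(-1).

0

Using the Lagrange interpolation formula with nodes 0, 4, 5, 8:
  L_0(n) = (n - 4)(n - 5)(n - 8) / -160
  L_1(n) = n(n - 5)(n - 8) / 16
  L_2(n) = n(n - 4)(n - 8) / -15
  L_3(n) = n(n - 4)(n - 5) / 96
Then p(n) = -1·L_0(n) + 155·L_1(n) + 324·L_2(n) + 1431·L_3(n).
Expanding and collecting terms gives p(n) = 3n³ - n² - 5n - 1.
Evaluating at n = -1: p(-1) = 0.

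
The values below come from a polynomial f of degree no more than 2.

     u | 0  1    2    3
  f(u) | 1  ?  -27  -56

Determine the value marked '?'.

The 3 known points determine the degree-2 polynomial uniquely.
Write f(u) = au^2 + bu + c. Substituting each data point gives a linear system:
  c = 1
  4a + 2b + c = -27
  9a + 3b + c = -56
Solving the system yields a = -5, b = -4, c = 1.
So f(u) = -5u² - 4u + 1.
Then f(1) = -8.

-8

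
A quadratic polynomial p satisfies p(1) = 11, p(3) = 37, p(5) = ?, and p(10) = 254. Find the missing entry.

79

The 3 known points determine the degree-2 polynomial uniquely.
Write p(u) = au^2 + bu + c. Substituting each data point gives a linear system:
  a + b + c = 11
  9a + 3b + c = 37
  100a + 10b + c = 254
Solving the system yields a = 2, b = 5, c = 4.
So p(u) = 2u^2 + 5u + 4.
Then p(5) = 79.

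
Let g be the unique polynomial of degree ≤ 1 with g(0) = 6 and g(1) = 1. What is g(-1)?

11

Write g(s) = as + b. Substituting each data point gives a linear system:
  b = 6
  a + b = 1
Solving the system yields a = -5, b = 6.
So g(s) = -5s + 6.
Then g(-1) = 11.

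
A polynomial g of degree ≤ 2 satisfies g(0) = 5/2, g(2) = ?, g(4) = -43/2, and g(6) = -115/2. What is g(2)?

-3/2

The 3 known points determine the degree-2 polynomial uniquely.
Write g(x) = ax^2 + bx + c. Substituting each data point gives a linear system:
  c = 5/2
  16a + 4b + c = -43/2
  36a + 6b + c = -115/2
Solving the system yields a = -2, b = 2, c = 5/2.
So g(x) = -2x² + 2x + 5/2.
Then g(2) = -3/2.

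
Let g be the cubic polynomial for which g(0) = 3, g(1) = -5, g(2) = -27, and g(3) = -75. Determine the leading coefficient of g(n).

Write g(n) = an^3 + bn^2 + cn + d. Substituting each data point gives a linear system:
  d = 3
  a + b + c + d = -5
  8a + 4b + 2c + d = -27
  27a + 9b + 3c + d = -75
Solving the system yields a = -2, b = -1, c = -5, d = 3.
So g(n) = -2n^3 - n^2 - 5n + 3.
The leading coefficient is -2.

-2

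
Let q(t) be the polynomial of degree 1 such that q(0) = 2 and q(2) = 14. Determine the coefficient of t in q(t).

Write q(t) = at + b. Substituting each data point gives a linear system:
  b = 2
  2a + b = 14
Solving the system yields a = 6, b = 2.
So q(t) = 6t + 2.
The leading coefficient is 6.

6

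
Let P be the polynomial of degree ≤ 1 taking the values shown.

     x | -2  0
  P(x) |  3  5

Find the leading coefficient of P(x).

1

Write P(x) = ax + b. Substituting each data point gives a linear system:
  -2a + b = 3
  b = 5
Solving the system yields a = 1, b = 5.
So P(x) = x + 5.
The leading coefficient is 1.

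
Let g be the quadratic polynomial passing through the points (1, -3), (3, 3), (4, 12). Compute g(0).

Using the Lagrange interpolation formula with nodes 1, 3, 4:
  L_0(u) = (u - 3)(u - 4) / 6
  L_1(u) = (u - 1)(u - 4) / -2
  L_2(u) = (u - 1)(u - 3) / 3
Then g(u) = -3·L_0(u) + 3·L_1(u) + 12·L_2(u).
Expanding and collecting terms gives g(u) = 2u^2 - 5u.
Evaluating at u = 0: g(0) = 0.

0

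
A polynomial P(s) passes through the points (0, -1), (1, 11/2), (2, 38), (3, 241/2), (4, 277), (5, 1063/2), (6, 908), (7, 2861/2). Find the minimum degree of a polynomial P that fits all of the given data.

3

Forward differences of the values at s = 0, 1, 2, 3, 4, 5, 6, 7:
  P  : -1  11/2  38  241/2  277  1063/2  908  2861/2
  Δ  : 13/2  65/2  165/2  313/2  509/2  753/2  1045/2
  Δ^2: 26  50  74  98  122  146
  Δ^3: 24  24  24  24  24
  Δ^4: 0  0  0  0
  Δ^5: 0  0  0
  Δ^6: 0  0
  Δ^7: 0
The third differences are constant (24) and nonzero, while all higher differences vanish, so the minimal degree is 3.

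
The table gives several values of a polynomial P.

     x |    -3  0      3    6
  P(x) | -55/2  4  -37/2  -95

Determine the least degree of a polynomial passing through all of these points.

2

Forward differences of the values at x = -3, 0, 3, 6:
  P  : -55/2  4  -37/2  -95
  Δ  : 63/2  -45/2  -153/2
  Δ^2: -54  -54
  Δ^3: 0
The second differences are constant (-54) and nonzero, while all higher differences vanish, so the minimal degree is 2.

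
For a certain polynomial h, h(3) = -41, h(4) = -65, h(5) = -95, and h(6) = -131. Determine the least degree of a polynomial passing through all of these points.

Forward differences of the values at s = 3, 4, 5, 6:
  h  : -41  -65  -95  -131
  Δ  : -24  -30  -36
  Δ^2: -6  -6
  Δ^3: 0
The second differences are constant (-6) and nonzero, while all higher differences vanish, so the minimal degree is 2.

2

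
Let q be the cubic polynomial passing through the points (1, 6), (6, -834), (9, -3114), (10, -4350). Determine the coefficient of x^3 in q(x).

-5

Write q(x) = ax^3 + bx^2 + cx + d. Substituting each data point gives a linear system:
  a + b + c + d = 6
  216a + 36b + 6c + d = -834
  729a + 81b + 9c + d = -3114
  1000a + 100b + 10c + d = -4350
Solving the system yields a = -5, b = 6, c = 5, d = 0.
So q(x) = -5x^3 + 6x^2 + 5x.
The leading coefficient is -5.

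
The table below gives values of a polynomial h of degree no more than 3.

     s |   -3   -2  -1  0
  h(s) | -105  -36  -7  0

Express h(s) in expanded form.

Using the Lagrange interpolation formula with nodes -3, -2, -1, 0:
  L_0(s) = (s + 2)(s + 1)s / -6
  L_1(s) = (s + 3)(s + 1)s / 2
  L_2(s) = (s + 3)(s + 2)s / -2
  L_3(s) = (s + 3)(s + 2)(s + 1) / 6
Then h(s) = -105·L_0(s) - 36·L_1(s) - 7·L_2(s) + 0·L_3(s).
Expanding and collecting terms gives h(s) = 3s^3 - 2s^2 + 2s.
Check: h(0) = 0. ✓

h(s) = 3s^3 - 2s^2 + 2s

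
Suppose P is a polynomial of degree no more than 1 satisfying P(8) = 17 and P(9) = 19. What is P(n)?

P(n) = 2n + 1

Using the Lagrange interpolation formula with nodes 8, 9:
  L_0(n) = (n - 9) / -1
  L_1(n) = (n - 8) / 1
Then P(n) = 17·L_0(n) + 19·L_1(n).
Expanding and collecting terms gives P(n) = 2n + 1.
Check: P(8) = 17. ✓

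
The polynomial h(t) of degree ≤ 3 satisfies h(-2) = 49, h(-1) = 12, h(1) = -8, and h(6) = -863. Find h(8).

Write h(t) = at^3 + bt^2 + ct + d. Substituting each data point gives a linear system:
  -8a + 4b - 2c + d = 49
  -a + b - c + d = 12
  a + b + c + d = -8
  216a + 36b + 6c + d = -863
Solving the system yields a = -4, b = 1, c = -6, d = 1.
So h(t) = -4t³ + t² - 6t + 1.
Then h(8) = -2031.

-2031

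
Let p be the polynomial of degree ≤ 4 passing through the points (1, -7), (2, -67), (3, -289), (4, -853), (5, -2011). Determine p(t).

p(t) = -3t^4 - 6t^2 + 3t - 1

Write p(t) = at^4 + bt^3 + ct^2 + dt + e. Substituting each data point gives a linear system:
  a + b + c + d + e = -7
  16a + 8b + 4c + 2d + e = -67
  81a + 27b + 9c + 3d + e = -289
  256a + 64b + 16c + 4d + e = -853
  625a + 125b + 25c + 5d + e = -2011
Solving the system yields a = -3, b = 0, c = -6, d = 3, e = -1.
So p(t) = -3t⁴ - 6t² + 3t - 1.
Check: p(4) = -853. ✓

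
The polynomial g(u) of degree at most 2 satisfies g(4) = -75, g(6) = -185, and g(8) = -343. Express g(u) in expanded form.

Using the Lagrange interpolation formula with nodes 4, 6, 8:
  L_0(u) = (u - 6)(u - 8) / 8
  L_1(u) = (u - 4)(u - 8) / -4
  L_2(u) = (u - 4)(u - 6) / 8
Then g(u) = -75·L_0(u) - 185·L_1(u) - 343·L_2(u).
Expanding and collecting terms gives g(u) = -6u^2 + 5u + 1.
Check: g(8) = -343. ✓

g(u) = -6u^2 + 5u + 1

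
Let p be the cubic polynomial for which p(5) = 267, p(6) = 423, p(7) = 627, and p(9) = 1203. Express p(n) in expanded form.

Using the Lagrange interpolation formula with nodes 5, 6, 7, 9:
  L_0(n) = (n - 6)(n - 7)(n - 9) / -8
  L_1(n) = (n - 5)(n - 7)(n - 9) / 3
  L_2(n) = (n - 5)(n - 6)(n - 9) / -4
  L_3(n) = (n - 5)(n - 6)(n - 7) / 24
Then p(n) = 267·L_0(n) + 423·L_1(n) + 627·L_2(n) + 1203·L_3(n).
Expanding and collecting terms gives p(n) = n^3 + 6n^2 - n - 3.
Check: p(7) = 627. ✓

p(n) = n^3 + 6n^2 - n - 3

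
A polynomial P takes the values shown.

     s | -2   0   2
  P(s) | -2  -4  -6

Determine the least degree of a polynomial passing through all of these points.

1

Forward differences of the values at s = -2, 0, 2:
  P  : -2  -4  -6
  Δ  : -2  -2
  Δ^2: 0
The first differences are constant (-2) and nonzero, while all higher differences vanish, so the minimal degree is 1.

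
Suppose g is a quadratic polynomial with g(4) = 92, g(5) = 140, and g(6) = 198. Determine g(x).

Write g(x) = ax^2 + bx + c. Substituting each data point gives a linear system:
  16a + 4b + c = 92
  25a + 5b + c = 140
  36a + 6b + c = 198
Solving the system yields a = 5, b = 3, c = 0.
So g(x) = 5x² + 3x.
Check: g(6) = 198. ✓

g(x) = 5x^2 + 3x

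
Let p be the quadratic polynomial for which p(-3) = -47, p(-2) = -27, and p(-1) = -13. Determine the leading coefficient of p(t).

Write p(t) = at^2 + bt + c. Substituting each data point gives a linear system:
  9a - 3b + c = -47
  4a - 2b + c = -27
  a - b + c = -13
Solving the system yields a = -3, b = 5, c = -5.
So p(t) = -3t^2 + 5t - 5.
The leading coefficient is -3.

-3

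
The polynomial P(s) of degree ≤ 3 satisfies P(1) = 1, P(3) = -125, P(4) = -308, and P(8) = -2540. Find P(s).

P(s) = -5s^3 + 2s + 4

Using the Lagrange interpolation formula with nodes 1, 3, 4, 8:
  L_0(s) = (s - 3)(s - 4)(s - 8) / -42
  L_1(s) = (s - 1)(s - 4)(s - 8) / 10
  L_2(s) = (s - 1)(s - 3)(s - 8) / -12
  L_3(s) = (s - 1)(s - 3)(s - 4) / 140
Then P(s) = 1·L_0(s) - 125·L_1(s) - 308·L_2(s) - 2540·L_3(s).
Expanding and collecting terms gives P(s) = -5s³ + 2s + 4.
Check: P(3) = -125. ✓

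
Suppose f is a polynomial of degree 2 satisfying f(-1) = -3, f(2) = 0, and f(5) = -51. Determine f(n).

Write f(n) = an^2 + bn + c. Substituting each data point gives a linear system:
  a - b + c = -3
  4a + 2b + c = 0
  25a + 5b + c = -51
Solving the system yields a = -3, b = 4, c = 4.
So f(n) = -3n² + 4n + 4.
Check: f(-1) = -3. ✓

f(n) = -3n^2 + 4n + 4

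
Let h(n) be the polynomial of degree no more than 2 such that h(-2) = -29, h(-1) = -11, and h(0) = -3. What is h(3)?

-39

Using the Lagrange interpolation formula with nodes -2, -1, 0:
  L_0(n) = (n + 1)n / 2
  L_1(n) = (n + 2)n / -1
  L_2(n) = (n + 2)(n + 1) / 2
Then h(n) = -29·L_0(n) - 11·L_1(n) - 3·L_2(n).
Expanding and collecting terms gives h(n) = -5n^2 + 3n - 3.
Evaluating at n = 3: h(3) = -39.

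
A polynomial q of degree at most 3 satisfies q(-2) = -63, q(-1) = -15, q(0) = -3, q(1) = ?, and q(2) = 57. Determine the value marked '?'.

The 4 known points determine the degree-3 polynomial uniquely.
Write q(n) = an^3 + bn^2 + cn + d. Substituting each data point gives a linear system:
  -8a + 4b - 2c + d = -63
  -a + b - c + d = -15
  d = -3
  8a + 4b + 2c + d = 57
Solving the system yields a = 6, b = 0, c = 6, d = -3.
So q(n) = 6n³ + 6n - 3.
Then q(1) = 9.

9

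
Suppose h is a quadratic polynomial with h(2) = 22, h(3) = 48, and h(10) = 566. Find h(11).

Write h(t) = at^2 + bt + c. Substituting each data point gives a linear system:
  4a + 2b + c = 22
  9a + 3b + c = 48
  100a + 10b + c = 566
Solving the system yields a = 6, b = -4, c = 6.
So h(t) = 6t² - 4t + 6.
Then h(11) = 688.

688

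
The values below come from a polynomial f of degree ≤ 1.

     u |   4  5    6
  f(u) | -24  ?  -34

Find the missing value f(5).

On equispaced nodes a degree-1 polynomial has vanishing second forward difference, so
  f(4) - 2·f(5) + f(6) = 0.
Substituting the known values and solving for f(5):
  -2·f(5) = 58
  f(5) = -29.

-29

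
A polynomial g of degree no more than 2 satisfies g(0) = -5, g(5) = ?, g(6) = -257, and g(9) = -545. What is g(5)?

-185

The 3 known points determine the degree-2 polynomial uniquely.
Write g(x) = ax^2 + bx + c. Substituting each data point gives a linear system:
  c = -5
  36a + 6b + c = -257
  81a + 9b + c = -545
Solving the system yields a = -6, b = -6, c = -5.
So g(x) = -6x² - 6x - 5.
Then g(5) = -185.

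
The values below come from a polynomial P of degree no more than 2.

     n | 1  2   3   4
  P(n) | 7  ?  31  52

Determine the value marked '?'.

16

On equispaced nodes a degree-2 polynomial has vanishing third forward difference, so
  - P(1) + 3·P(2) - 3·P(3) + P(4) = 0.
Substituting the known values and solving for P(2):
  3·P(2) = 48
  P(2) = 16.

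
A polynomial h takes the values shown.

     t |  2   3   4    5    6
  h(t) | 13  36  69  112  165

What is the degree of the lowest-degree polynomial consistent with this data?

2

Forward differences of the values at t = 2, 3, 4, 5, 6:
  h  : 13  36  69  112  165
  Δ  : 23  33  43  53
  Δ^2: 10  10  10
  Δ^3: 0  0
  Δ^4: 0
The second differences are constant (10) and nonzero, while all higher differences vanish, so the minimal degree is 2.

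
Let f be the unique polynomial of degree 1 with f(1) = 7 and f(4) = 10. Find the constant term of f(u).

Write f(u) = au + b. Substituting each data point gives a linear system:
  a + b = 7
  4a + b = 10
Solving the system yields a = 1, b = 6.
So f(u) = u + 6.
The constant term is 6.

6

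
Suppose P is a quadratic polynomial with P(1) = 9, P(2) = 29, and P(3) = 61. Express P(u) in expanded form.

P(u) = 6u^2 + 2u + 1

Write P(u) = au^2 + bu + c. Substituting each data point gives a linear system:
  a + b + c = 9
  4a + 2b + c = 29
  9a + 3b + c = 61
Solving the system yields a = 6, b = 2, c = 1.
So P(u) = 6u^2 + 2u + 1.
Check: P(3) = 61. ✓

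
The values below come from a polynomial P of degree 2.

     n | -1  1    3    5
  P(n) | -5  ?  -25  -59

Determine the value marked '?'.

-7

The 3 known points determine the degree-2 polynomial uniquely.
Write P(n) = an^2 + bn + c. Substituting each data point gives a linear system:
  a - b + c = -5
  9a + 3b + c = -25
  25a + 5b + c = -59
Solving the system yields a = -2, b = -1, c = -4.
So P(n) = -2n² - n - 4.
Then P(1) = -7.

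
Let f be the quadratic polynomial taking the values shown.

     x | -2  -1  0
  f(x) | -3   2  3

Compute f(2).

Forward differences of the values at x = -2, -1, 0:
  f  : -3  2  3
  Δ  : 5  1
  Δ^2: -4
The second differences are constant, confirming degree 2.
Interpolating (Newton forward form) and evaluating at x = 2 gives f(2) = -7.

-7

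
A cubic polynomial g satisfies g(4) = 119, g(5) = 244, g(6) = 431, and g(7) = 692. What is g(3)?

Forward differences of the values at s = 4, 5, 6, 7:
  g  : 119  244  431  692
  Δ  : 125  187  261
  Δ^2: 62  74
  Δ^3: 12
The third differences are constant, confirming degree 3.
Interpolating (Newton forward form) and evaluating at s = 3 gives g(3) = 44.

44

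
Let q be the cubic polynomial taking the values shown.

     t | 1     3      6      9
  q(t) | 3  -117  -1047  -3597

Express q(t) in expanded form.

Write q(t) = at^3 + bt^2 + ct + d. Substituting each data point gives a linear system:
  a + b + c + d = 3
  27a + 9b + 3c + d = -117
  216a + 36b + 6c + d = -1047
  729a + 81b + 9c + d = -3597
Solving the system yields a = -5, b = 0, c = 5, d = 3.
So q(t) = -5t³ + 5t + 3.
Check: q(6) = -1047. ✓

q(t) = -5t^3 + 5t + 3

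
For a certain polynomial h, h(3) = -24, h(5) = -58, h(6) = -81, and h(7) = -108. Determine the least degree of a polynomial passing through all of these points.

2

Divided differences on the nodes 3, 5, 6, 7:
  order 0: -24  -58  -81  -108
  order 1: -17  -23  -27
  order 2: -2  -2
  order 3: 0
The order-2 divided differences are all -2 (nonzero) and every higher order vanishes, so the data lies on a polynomial of degree exactly 2.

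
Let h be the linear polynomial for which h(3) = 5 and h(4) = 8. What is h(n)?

h(n) = 3n - 4

Using the Lagrange interpolation formula with nodes 3, 4:
  L_0(n) = (n - 4) / -1
  L_1(n) = (n - 3) / 1
Then h(n) = 5·L_0(n) + 8·L_1(n).
Expanding and collecting terms gives h(n) = 3n - 4.
Check: h(3) = 5. ✓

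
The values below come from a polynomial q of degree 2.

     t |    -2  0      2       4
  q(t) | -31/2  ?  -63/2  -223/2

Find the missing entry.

On equispaced nodes a degree-2 polynomial has vanishing third forward difference, so
  - q(-2) + 3·q(0) - 3·q(2) + q(4) = 0.
Substituting the known values and solving for q(0):
  3·q(0) = 3/2
  q(0) = 1/2.

1/2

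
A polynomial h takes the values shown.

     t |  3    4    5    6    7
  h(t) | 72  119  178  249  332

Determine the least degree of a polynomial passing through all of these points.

Forward differences of the values at t = 3, 4, 5, 6, 7:
  h  : 72  119  178  249  332
  Δ  : 47  59  71  83
  Δ^2: 12  12  12
  Δ^3: 0  0
  Δ^4: 0
The second differences are constant (12) and nonzero, while all higher differences vanish, so the minimal degree is 2.

2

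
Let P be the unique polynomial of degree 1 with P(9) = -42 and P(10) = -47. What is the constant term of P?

Write P(u) = au + b. Substituting each data point gives a linear system:
  9a + b = -42
  10a + b = -47
Solving the system yields a = -5, b = 3.
So P(u) = -5u + 3.
The constant term is 3.

3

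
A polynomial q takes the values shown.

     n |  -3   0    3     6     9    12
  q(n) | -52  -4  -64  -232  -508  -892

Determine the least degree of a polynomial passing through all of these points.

2

Forward differences of the values at n = -3, 0, 3, 6, 9, 12:
  q  : -52  -4  -64  -232  -508  -892
  Δ  : 48  -60  -168  -276  -384
  Δ^2: -108  -108  -108  -108
  Δ^3: 0  0  0
  Δ^4: 0  0
  Δ^5: 0
The second differences are constant (-108) and nonzero, while all higher differences vanish, so the minimal degree is 2.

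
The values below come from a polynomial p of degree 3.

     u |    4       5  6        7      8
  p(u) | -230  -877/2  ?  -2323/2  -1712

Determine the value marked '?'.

-743

On equispaced nodes a degree-3 polynomial has vanishing fourth forward difference, so
  p(4) - 4·p(5) + 6·p(6) - 4·p(7) + p(8) = 0.
Substituting the known values and solving for p(6):
  6·p(6) = -4458
  p(6) = -743.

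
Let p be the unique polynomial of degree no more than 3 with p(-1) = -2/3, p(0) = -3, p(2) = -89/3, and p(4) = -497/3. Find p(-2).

31/3

Using the Lagrange interpolation formula with nodes -1, 0, 2, 4:
  L_0(u) = u(u - 2)(u - 4) / -15
  L_1(u) = (u + 1)(u - 2)(u - 4) / 8
  L_2(u) = (u + 1)u(u - 4) / -12
  L_3(u) = (u + 1)u(u - 2) / 40
Then p(u) = -2/3·L_0(u) - 3·L_1(u) - 89/3·L_2(u) - 497/3·L_3(u).
Expanding and collecting terms gives p(u) = -2u^3 - (5/3)u^2 - 2u - 3.
Evaluating at u = -2: p(-2) = 31/3.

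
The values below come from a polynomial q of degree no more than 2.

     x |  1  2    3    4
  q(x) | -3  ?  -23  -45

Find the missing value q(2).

-9

The 3 known points determine the degree-2 polynomial uniquely.
Write q(x) = ax^2 + bx + c. Substituting each data point gives a linear system:
  a + b + c = -3
  9a + 3b + c = -23
  16a + 4b + c = -45
Solving the system yields a = -4, b = 6, c = -5.
So q(x) = -4x^2 + 6x - 5.
Then q(2) = -9.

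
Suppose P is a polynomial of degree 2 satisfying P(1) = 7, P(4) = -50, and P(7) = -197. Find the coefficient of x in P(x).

Write P(x) = ax^2 + bx + c. Substituting each data point gives a linear system:
  a + b + c = 7
  16a + 4b + c = -50
  49a + 7b + c = -197
Solving the system yields a = -5, b = 6, c = 6.
So P(x) = -5x^2 + 6x + 6.
The coefficient of x is 6.

6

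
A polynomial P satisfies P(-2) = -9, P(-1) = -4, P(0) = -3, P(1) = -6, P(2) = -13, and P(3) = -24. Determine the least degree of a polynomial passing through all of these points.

Forward differences of the values at x = -2, -1, 0, 1, 2, 3:
  P  : -9  -4  -3  -6  -13  -24
  Δ  : 5  1  -3  -7  -11
  Δ^2: -4  -4  -4  -4
  Δ^3: 0  0  0
  Δ^4: 0  0
  Δ^5: 0
The second differences are constant (-4) and nonzero, while all higher differences vanish, so the minimal degree is 2.

2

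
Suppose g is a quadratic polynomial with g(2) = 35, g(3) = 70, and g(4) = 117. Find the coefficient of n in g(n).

Write g(n) = an^2 + bn + c. Substituting each data point gives a linear system:
  4a + 2b + c = 35
  9a + 3b + c = 70
  16a + 4b + c = 117
Solving the system yields a = 6, b = 5, c = 1.
So g(n) = 6n^2 + 5n + 1.
The coefficient of n is 5.

5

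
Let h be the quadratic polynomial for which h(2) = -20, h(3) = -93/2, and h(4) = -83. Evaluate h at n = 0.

3

Write h(n) = an^2 + bn + c. Substituting each data point gives a linear system:
  4a + 2b + c = -20
  9a + 3b + c = -93/2
  16a + 4b + c = -83
Solving the system yields a = -5, b = -3/2, c = 3.
So h(n) = -5n^2 - (3/2)n + 3.
Then h(0) = 3.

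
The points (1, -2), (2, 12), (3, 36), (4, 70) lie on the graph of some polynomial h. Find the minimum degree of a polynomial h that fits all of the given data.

Forward differences of the values at x = 1, 2, 3, 4:
  h  : -2  12  36  70
  Δ  : 14  24  34
  Δ^2: 10  10
  Δ^3: 0
The second differences are constant (10) and nonzero, while all higher differences vanish, so the minimal degree is 2.

2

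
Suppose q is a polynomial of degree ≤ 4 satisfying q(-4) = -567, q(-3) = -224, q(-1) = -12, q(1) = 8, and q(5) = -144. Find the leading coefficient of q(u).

Write q(u) = au^4 + bu^3 + cu^2 + du + e. Substituting each data point gives a linear system:
  256a - 64b + 16c - 4d + e = -567
  81a - 27b + 9c - 3d + e = -224
  a - b + c - d + e = -12
  a + b + c + d + e = 8
  625a + 125b + 25c + 5d + e = -144
Solving the system yields a = -1, b = 4, c = -2, d = 6, e = 1.
So q(u) = -u⁴ + 4u³ - 2u² + 6u + 1.
The leading coefficient is -1.

-1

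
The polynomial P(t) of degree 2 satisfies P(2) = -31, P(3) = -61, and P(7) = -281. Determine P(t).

Write P(t) = at^2 + bt + c. Substituting each data point gives a linear system:
  4a + 2b + c = -31
  9a + 3b + c = -61
  49a + 7b + c = -281
Solving the system yields a = -5, b = -5, c = -1.
So P(t) = -5t² - 5t - 1.
Check: P(2) = -31. ✓

P(t) = -5t^2 - 5t - 1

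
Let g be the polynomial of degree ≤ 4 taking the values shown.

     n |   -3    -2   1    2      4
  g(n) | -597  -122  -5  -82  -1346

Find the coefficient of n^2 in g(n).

-3

Write g(n) = an^4 + bn^3 + cn^2 + dn + e. Substituting each data point gives a linear system:
  81a - 27b + 9c - 3d + e = -597
  16a - 8b + 4c - 2d + e = -122
  a + b + c + d + e = -5
  16a + 8b + 4c + 2d + e = -82
  256a + 64b + 16c + 4d + e = -1346
Solving the system yields a = -6, b = 4, c = -3, d = -6, e = 6.
So g(n) = -6n⁴ + 4n³ - 3n² - 6n + 6.
The coefficient of n^2 is -3.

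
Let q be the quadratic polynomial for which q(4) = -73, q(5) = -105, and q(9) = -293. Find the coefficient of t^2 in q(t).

-3

Write q(t) = at^2 + bt + c. Substituting each data point gives a linear system:
  16a + 4b + c = -73
  25a + 5b + c = -105
  81a + 9b + c = -293
Solving the system yields a = -3, b = -5, c = -5.
So q(t) = -3t^2 - 5t - 5.
The leading coefficient is -3.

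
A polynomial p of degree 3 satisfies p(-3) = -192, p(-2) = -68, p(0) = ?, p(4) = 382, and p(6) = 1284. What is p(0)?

-6

The 4 known points determine the degree-3 polynomial uniquely.
Write p(u) = au^3 + bu^2 + cu + d. Substituting each data point gives a linear system:
  -27a + 9b - 3c + d = -192
  -8a + 4b - 2c + d = -68
  64a + 16b + 4c + d = 382
  216a + 36b + 6c + d = 1284
Solving the system yields a = 6, b = -1, c = 5, d = -6.
So p(u) = 6u³ - u² + 5u - 6.
Then p(0) = -6.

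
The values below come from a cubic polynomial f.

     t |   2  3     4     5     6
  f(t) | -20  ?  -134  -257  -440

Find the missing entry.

The 4 known points determine the degree-3 polynomial uniquely.
Write f(t) = at^3 + bt^2 + ct + d. Substituting each data point gives a linear system:
  8a + 4b + 2c + d = -20
  64a + 16b + 4c + d = -134
  125a + 25b + 5c + d = -257
  216a + 36b + 6c + d = -440
Solving the system yields a = -2, b = 0, c = -1, d = -2.
So f(t) = -2t^3 - t - 2.
Then f(3) = -59.

-59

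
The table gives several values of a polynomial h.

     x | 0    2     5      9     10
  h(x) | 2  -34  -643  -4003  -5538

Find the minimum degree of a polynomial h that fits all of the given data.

3

Divided differences on the nodes 0, 2, 5, 9, 10:
  order 0: 2  -34  -643  -4003  -5538
  order 1: -18  -203  -840  -1535
  order 2: -37  -91  -139
  order 3: -6  -6
  order 4: 0
The order-3 divided differences are all -6 (nonzero) and every higher order vanishes, so the data lies on a polynomial of degree exactly 3.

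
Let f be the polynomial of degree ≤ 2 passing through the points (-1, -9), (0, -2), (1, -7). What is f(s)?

f(s) = -6s^2 + s - 2

Write f(s) = as^2 + bs + c. Substituting each data point gives a linear system:
  a - b + c = -9
  c = -2
  a + b + c = -7
Solving the system yields a = -6, b = 1, c = -2.
So f(s) = -6s² + s - 2.
Check: f(0) = -2. ✓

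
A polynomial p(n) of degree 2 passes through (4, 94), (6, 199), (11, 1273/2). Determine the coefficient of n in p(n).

5/2

Write p(n) = an^2 + bn + c. Substituting each data point gives a linear system:
  16a + 4b + c = 94
  36a + 6b + c = 199
  121a + 11b + c = 1273/2
Solving the system yields a = 5, b = 5/2, c = 4.
So p(n) = 5n^2 + (5/2)n + 4.
The coefficient of n is 5/2.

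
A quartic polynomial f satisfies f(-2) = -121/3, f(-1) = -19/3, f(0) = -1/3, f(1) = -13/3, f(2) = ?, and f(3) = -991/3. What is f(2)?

-217/3

The 5 known points determine the degree-4 polynomial uniquely.
Write f(u) = au^4 + bu^3 + cu^2 + du + e. Substituting each data point gives a linear system:
  16a - 8b + 4c - 2d + e = -121/3
  a - b + c - d + e = -19/3
  e = -1/3
  a + b + c + d + e = -13/3
  81a + 27b + 9c + 3d + e = -991/3
Solving the system yields a = -3, b = -3, c = -2, d = 4, e = -1/3.
So f(u) = -3u^4 - 3u^3 - 2u^2 + 4u - 1/3.
Then f(2) = -217/3.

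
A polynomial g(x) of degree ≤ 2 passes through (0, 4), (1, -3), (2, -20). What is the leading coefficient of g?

-5

Write g(x) = ax^2 + bx + c. Substituting each data point gives a linear system:
  c = 4
  a + b + c = -3
  4a + 2b + c = -20
Solving the system yields a = -5, b = -2, c = 4.
So g(x) = -5x^2 - 2x + 4.
The leading coefficient is -5.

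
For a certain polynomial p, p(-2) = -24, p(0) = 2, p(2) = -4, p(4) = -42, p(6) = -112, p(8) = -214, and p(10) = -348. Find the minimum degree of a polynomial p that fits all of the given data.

2

Forward differences of the values at n = -2, 0, 2, 4, 6, 8, 10:
  p  : -24  2  -4  -42  -112  -214  -348
  Δ  : 26  -6  -38  -70  -102  -134
  Δ^2: -32  -32  -32  -32  -32
  Δ^3: 0  0  0  0
  Δ^4: 0  0  0
  Δ^5: 0  0
  Δ^6: 0
The second differences are constant (-32) and nonzero, while all higher differences vanish, so the minimal degree is 2.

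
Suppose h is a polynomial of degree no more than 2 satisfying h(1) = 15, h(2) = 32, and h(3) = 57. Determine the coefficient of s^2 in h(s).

Write h(s) = as^2 + bs + c. Substituting each data point gives a linear system:
  a + b + c = 15
  4a + 2b + c = 32
  9a + 3b + c = 57
Solving the system yields a = 4, b = 5, c = 6.
So h(s) = 4s^2 + 5s + 6.
The leading coefficient is 4.

4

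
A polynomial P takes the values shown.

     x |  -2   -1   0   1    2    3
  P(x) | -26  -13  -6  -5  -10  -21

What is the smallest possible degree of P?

Forward differences of the values at x = -2, -1, 0, 1, 2, 3:
  P  : -26  -13  -6  -5  -10  -21
  Δ  : 13  7  1  -5  -11
  Δ^2: -6  -6  -6  -6
  Δ^3: 0  0  0
  Δ^4: 0  0
  Δ^5: 0
The second differences are constant (-6) and nonzero, while all higher differences vanish, so the minimal degree is 2.

2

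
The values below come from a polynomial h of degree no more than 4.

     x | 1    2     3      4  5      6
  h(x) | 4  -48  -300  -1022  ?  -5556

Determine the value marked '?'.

The 5 known points determine the degree-4 polynomial uniquely.
Write h(x) = ax^4 + bx^3 + cx^2 + dx + e. Substituting each data point gives a linear system:
  a + b + c + d + e = 4
  16a + 8b + 4c + 2d + e = -48
  81a + 27b + 9c + 3d + e = -300
  256a + 64b + 16c + 4d + e = -1022
  1296a + 216b + 36c + 6d + e = -5556
Solving the system yields a = -5, b = 5, c = -5, d = 3, e = 6.
So h(x) = -5x^4 + 5x^3 - 5x^2 + 3x + 6.
Then h(5) = -2604.

-2604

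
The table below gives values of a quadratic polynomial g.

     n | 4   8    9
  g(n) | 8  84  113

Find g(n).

Write g(n) = an^2 + bn + c. Substituting each data point gives a linear system:
  16a + 4b + c = 8
  64a + 8b + c = 84
  81a + 9b + c = 113
Solving the system yields a = 2, b = -5, c = -4.
So g(n) = 2n^2 - 5n - 4.
Check: g(8) = 84. ✓

g(n) = 2n^2 - 5n - 4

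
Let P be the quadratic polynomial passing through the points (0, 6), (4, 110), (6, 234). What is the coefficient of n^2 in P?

6

Write P(n) = an^2 + bn + c. Substituting each data point gives a linear system:
  c = 6
  16a + 4b + c = 110
  36a + 6b + c = 234
Solving the system yields a = 6, b = 2, c = 6.
So P(n) = 6n^2 + 2n + 6.
The leading coefficient is 6.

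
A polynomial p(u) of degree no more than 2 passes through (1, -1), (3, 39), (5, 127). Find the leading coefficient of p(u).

Write p(u) = au^2 + bu + c. Substituting each data point gives a linear system:
  a + b + c = -1
  9a + 3b + c = 39
  25a + 5b + c = 127
Solving the system yields a = 6, b = -4, c = -3.
So p(u) = 6u^2 - 4u - 3.
The leading coefficient is 6.

6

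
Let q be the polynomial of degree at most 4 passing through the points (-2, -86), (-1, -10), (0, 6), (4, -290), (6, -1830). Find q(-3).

-318

Using the Lagrange interpolation formula with nodes -2, -1, 0, 4, 6:
  L_0(s) = (s + 1)s(s - 4)(s - 6) / 96
  L_1(s) = (s + 2)s(s - 4)(s - 6) / -35
  L_2(s) = (s + 2)(s + 1)(s - 4)(s - 6) / 48
  L_3(s) = (s + 2)(s + 1)s(s - 6) / -240
  L_4(s) = (s + 2)(s + 1)s(s - 4) / 672
Then q(s) = -86·L_0(s) - 10·L_1(s) + 6·L_2(s) - 290·L_3(s) - 1830·L_4(s).
Expanding and collecting terms gives q(s) = -2s^4 + 4s^3 - 4s^2 + 6s + 6.
Evaluating at s = -3: q(-3) = -318.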